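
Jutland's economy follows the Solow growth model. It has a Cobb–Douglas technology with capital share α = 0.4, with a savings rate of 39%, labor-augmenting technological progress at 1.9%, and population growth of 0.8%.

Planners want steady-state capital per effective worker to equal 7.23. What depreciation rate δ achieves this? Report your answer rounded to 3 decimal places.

δ ≈ 0.092

Steady state requires s·f(k) = (n + g + δ)·k, i.e. s·k^α = (n + g + δ)·k.
So s / (n + g + δ) = (k*)^(1−α) = 7.23^0.6 = 3.2770.
Therefore n + g + δ = s / 3.2770 = 0.39 / 3.2770 = 0.1190, so δ = 0.1190 − 0.027 = 0.0920.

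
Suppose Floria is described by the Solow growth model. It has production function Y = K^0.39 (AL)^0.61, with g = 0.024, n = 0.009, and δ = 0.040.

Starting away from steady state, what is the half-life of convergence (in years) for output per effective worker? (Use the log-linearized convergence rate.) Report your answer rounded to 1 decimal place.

Near the steady state the convergence rate is λ = (1 − α)(n + g + δ).
λ = (1 − 0.39) × 0.073 = 0.61 × 0.073 = 0.04453
Half-life = ln 2 / λ = 0.6931 / 0.04453 ≈ 15.56 years

t_½ ≈ 15.6 years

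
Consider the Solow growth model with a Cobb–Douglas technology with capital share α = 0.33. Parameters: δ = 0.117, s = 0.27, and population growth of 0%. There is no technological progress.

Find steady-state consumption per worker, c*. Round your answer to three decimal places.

c* ≈ 1.102

In steady state, investment equals break-even investment: s·k^α = (n + δ)·k.
Dividing both sides by k: k^(1−α) = s / (n + δ).
k^0.67 = 0.27 / (0.000 + 0.117) = 0.27 / 0.117 = 2.3077
k* = 2.3077^(1/0.67) ≈ 3.4838
y* = (k*)^α = 3.4838^0.33 ≈ 1.5097
c* = (1 − s)·y* = (1 − 0.27) × 1.5097 ≈ 1.1021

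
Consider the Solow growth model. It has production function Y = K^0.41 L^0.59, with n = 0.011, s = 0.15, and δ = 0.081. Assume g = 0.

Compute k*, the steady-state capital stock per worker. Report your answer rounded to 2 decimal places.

k* = 2.29

In steady state, investment equals break-even investment: s·k^α = (n + δ)·k.
Dividing both sides by k: k^(1−α) = s / (n + δ).
k^0.59 = 0.15 / (0.011 + 0.081) = 0.15 / 0.092 = 1.6304
k* = 1.6304^(1/0.59) ≈ 2.2899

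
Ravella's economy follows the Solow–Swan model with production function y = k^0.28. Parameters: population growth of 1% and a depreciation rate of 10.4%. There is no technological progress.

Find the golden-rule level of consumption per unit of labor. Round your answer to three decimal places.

At the golden rule, f'(k) = n + δ, so α·k^(α−1) = n + δ and k_gold = (α/(n + δ))^(1/(1−α)).
k_gold = (0.28/0.114)^(1/0.72) = 2.4561^1.3889 ≈ 3.4835
c_gold = f(k_gold) − (n + δ)·k_gold = 1.4183 − 0.114×3.4835 ≈ 1.0212

c_gold ≈ 1.021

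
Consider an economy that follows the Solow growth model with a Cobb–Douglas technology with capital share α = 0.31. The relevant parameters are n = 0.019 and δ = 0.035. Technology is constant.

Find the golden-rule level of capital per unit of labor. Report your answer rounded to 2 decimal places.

The golden rule sets f'(k) = n + δ, i.e. α·k^(α−1) = n + δ.
So k^(1−α) = α / (n + δ) = 0.31 / 0.054 = 5.7407.
k_gold = 5.7407^(1/0.69) ≈ 12.5878

k_gold ≈ 12.59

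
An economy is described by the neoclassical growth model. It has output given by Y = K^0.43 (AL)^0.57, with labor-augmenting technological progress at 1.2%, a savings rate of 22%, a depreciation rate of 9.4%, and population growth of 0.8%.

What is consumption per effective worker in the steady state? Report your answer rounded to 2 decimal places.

c* = 1.28

Steady state requires s·f(k) = (n + g + δ)·k, i.e. s·k^α = (n + g + δ)·k.
Dividing both sides by k: k^(1−α) = s / (n + g + δ).
k^0.57 = 0.22 / (0.008 + 0.012 + 0.094) = 0.22 / 0.114 = 1.9298
k* = 1.9298^(1/0.57) ≈ 3.1688
y* = (k*)^α = 3.1688^0.43 ≈ 1.6420
c* = (1 − s)·y* = (1 − 0.22) × 1.6420 ≈ 1.2808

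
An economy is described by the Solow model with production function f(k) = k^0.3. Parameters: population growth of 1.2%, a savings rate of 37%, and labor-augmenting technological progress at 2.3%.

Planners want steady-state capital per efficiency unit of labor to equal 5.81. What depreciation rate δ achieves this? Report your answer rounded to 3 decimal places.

Steady state requires s·f(k) = (n + g + δ)·k, i.e. s·k^α = (n + g + δ)·k.
So s / (n + g + δ) = (k*)^(1−α) = 5.81^0.7 = 3.4271.
Therefore n + g + δ = s / 3.4271 = 0.37 / 3.4271 = 0.1080, so δ = 0.1080 − 0.035 = 0.0730.

δ ≈ 0.073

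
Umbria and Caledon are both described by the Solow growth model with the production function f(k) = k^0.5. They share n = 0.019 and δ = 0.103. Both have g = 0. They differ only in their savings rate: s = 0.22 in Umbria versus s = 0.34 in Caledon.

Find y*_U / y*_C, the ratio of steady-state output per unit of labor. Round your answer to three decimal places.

ratio ≈ 0.647

Steady-state y* = [s/(n + δ)]^(α/(1−α)), so the ratio is [ (s_U/(n + δ)_U) / (s_C/(n + δ)_C) ]^1.
s_U/(n + δ)_U = 0.22/0.122 = 1.8033; s_C/(n + δ)_C = 0.34/0.122 = 2.7869.
Ratio = (1.8033/2.7869)^1 = 0.6471^1 ≈ 0.6471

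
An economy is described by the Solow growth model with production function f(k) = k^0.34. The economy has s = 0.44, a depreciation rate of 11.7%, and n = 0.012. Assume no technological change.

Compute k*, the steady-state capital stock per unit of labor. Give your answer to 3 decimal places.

k* ≈ 6.418

Steady state requires s·f(k) = (n + δ)·k, i.e. s·k^α = (n + δ)·k.
Dividing both sides by k: k^(1−α) = s / (n + δ).
k^0.66 = 0.44 / (0.012 + 0.117) = 0.44 / 0.129 = 3.4109
k* = 3.4109^(1/0.66) ≈ 6.4177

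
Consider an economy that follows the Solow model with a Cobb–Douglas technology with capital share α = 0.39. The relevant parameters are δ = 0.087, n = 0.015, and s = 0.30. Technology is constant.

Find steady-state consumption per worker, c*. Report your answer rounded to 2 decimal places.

c* ≈ 1.40

In steady state, investment equals break-even investment: s·k^α = (n + δ)·k.
Rearranging, k^(1−α) = s / (n + δ).
k^0.61 = 0.30 / (0.015 + 0.087) = 0.30 / 0.102 = 2.9412
k* = 2.9412^(1/0.61) ≈ 5.8624
y* = (k*)^α = 5.8624^0.39 ≈ 1.9932
c* = (1 − s)·y* = (1 − 0.30) × 1.9932 ≈ 1.3952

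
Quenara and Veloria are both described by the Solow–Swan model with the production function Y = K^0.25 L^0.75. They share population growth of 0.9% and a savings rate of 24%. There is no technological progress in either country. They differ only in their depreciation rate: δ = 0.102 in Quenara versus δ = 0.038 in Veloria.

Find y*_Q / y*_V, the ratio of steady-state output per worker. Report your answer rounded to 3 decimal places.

Steady-state y* = [s/(n + δ)]^(α/(1−α)), so the ratio is [ (s_Q/(n + δ)_Q) / (s_V/(n + δ)_V) ]^0.3333.
s_Q/(n + δ)_Q = 0.24/0.111 = 2.1622; s_V/(n + δ)_V = 0.24/0.047 = 5.1064.
Ratio = (2.1622/5.1064)^0.3333 = 0.4234^0.3333 ≈ 0.7509

ratio ≈ 0.751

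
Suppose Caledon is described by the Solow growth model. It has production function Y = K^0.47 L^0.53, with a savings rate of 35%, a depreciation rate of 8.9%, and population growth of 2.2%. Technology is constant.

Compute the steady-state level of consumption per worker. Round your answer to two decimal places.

In steady state, investment equals break-even investment: s·k^α = (n + δ)·k.
Dividing both sides by k: k^(1−α) = s / (n + δ).
k^0.53 = 0.35 / (0.022 + 0.089) = 0.35 / 0.111 = 3.1532
k* = 3.1532^(1/0.53) ≈ 8.7305
y* = (k*)^α = 8.7305^0.47 ≈ 2.7688
c* = (1 − s)·y* = (1 − 0.35) × 2.7688 ≈ 1.7997

c* ≈ 1.80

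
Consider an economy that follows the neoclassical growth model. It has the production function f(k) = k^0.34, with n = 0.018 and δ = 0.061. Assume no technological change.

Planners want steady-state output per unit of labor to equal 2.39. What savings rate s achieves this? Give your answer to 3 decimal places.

In steady state, investment equals break-even investment: s·k^α = (n + δ)·k.
Since y* = [s/(n + δ)]^(α/(1−α)), we have s/(n + δ) = (y*)^((1−α)/α) = 2.39^1.9412 = 5.4268.
Therefore s = 5.4268 × (n + δ) = 5.4268 × 0.079 = 0.4287.

s ≈ 0.429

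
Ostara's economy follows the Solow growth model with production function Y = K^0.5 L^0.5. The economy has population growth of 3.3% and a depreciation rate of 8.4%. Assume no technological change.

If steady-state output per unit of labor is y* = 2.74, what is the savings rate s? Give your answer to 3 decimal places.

s ≈ 0.321

Steady state requires s·f(k) = (n + δ)·k, i.e. s·k^α = (n + δ)·k.
Since y* = [s/(n + δ)]^(α/(1−α)), we have s/(n + δ) = (y*)^((1−α)/α) = 2.74^1 = 2.7400.
Therefore s = 2.7400 × (n + δ) = 2.7400 × 0.117 = 0.3206.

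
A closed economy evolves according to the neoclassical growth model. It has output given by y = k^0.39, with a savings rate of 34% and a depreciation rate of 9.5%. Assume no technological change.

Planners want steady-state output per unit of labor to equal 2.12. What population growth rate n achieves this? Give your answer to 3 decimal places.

At the steady state, Δk = 0, so s·k^α = (n + δ)·k.
Since y* = [s/(n + δ)]^(α/(1−α)), we have s/(n + δ) = (y*)^((1−α)/α) = 2.12^1.5641 = 3.2391.
Therefore n + δ = s / 3.2391 = 0.34 / 3.2391 = 0.1050, so n = 0.1050 − 0.095 = 0.0100.

n ≈ 0.010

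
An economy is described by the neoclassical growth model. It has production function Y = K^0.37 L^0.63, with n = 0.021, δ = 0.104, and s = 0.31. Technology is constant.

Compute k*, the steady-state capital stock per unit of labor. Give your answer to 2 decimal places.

k* ≈ 4.23

Steady state requires s·f(k) = (n + δ)·k, i.e. s·k^α = (n + δ)·k.
Rearranging, k^(1−α) = s / (n + δ).
k^0.63 = 0.31 / (0.021 + 0.104) = 0.31 / 0.125 = 2.4800
k* = 2.4800^(1/0.63) ≈ 4.2278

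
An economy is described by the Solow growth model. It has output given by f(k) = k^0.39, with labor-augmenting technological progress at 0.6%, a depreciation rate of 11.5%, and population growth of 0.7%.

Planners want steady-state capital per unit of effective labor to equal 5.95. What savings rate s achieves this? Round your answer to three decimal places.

s ≈ 0.380

Steady state requires s·f(k) = (n + g + δ)·k, i.e. s·k^α = (n + g + δ)·k.
So s / (n + g + δ) = (k*)^(1−α) = 5.95^0.61 = 2.9679.
Therefore s = 2.9679 × (n + g + δ) = 2.9679 × 0.128 = 0.3799.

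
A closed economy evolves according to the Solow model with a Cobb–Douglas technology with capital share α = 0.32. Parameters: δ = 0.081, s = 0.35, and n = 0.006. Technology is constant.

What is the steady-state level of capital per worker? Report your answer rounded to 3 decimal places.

k* = 7.745

In steady state, investment equals break-even investment: s·k^α = (n + δ)·k.
Rearranging, k^(1−α) = s / (n + δ).
k^0.68 = 0.35 / (0.006 + 0.081) = 0.35 / 0.087 = 4.0230
k* = 4.0230^(1/0.68) ≈ 7.7454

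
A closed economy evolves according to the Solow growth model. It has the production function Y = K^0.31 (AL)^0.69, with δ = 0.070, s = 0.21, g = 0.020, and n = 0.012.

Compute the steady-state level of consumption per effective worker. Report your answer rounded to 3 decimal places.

Steady state requires s·f(k) = (n + g + δ)·k, i.e. s·k^α = (n + g + δ)·k.
Rearranging, k^(1−α) = s / (n + g + δ).
k^0.69 = 0.21 / (0.012 + 0.020 + 0.070) = 0.21 / 0.102 = 2.0588
k* = 2.0588^(1/0.69) ≈ 2.8478
y* = (k*)^α = 2.8478^0.31 ≈ 1.3832
c* = (1 − s)·y* = (1 − 0.21) × 1.3832 ≈ 1.0927

c* ≈ 1.093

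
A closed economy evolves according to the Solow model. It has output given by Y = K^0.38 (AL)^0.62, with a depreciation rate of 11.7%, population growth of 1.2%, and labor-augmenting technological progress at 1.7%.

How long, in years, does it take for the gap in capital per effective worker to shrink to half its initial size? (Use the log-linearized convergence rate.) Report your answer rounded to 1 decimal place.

about 7.7 years

Near the steady state the convergence rate is λ = (1 − α)(n + g + δ).
λ = (1 − 0.38) × 0.146 = 0.62 × 0.146 = 0.09052
Half-life = ln 2 / λ = 0.6931 / 0.09052 ≈ 7.66 years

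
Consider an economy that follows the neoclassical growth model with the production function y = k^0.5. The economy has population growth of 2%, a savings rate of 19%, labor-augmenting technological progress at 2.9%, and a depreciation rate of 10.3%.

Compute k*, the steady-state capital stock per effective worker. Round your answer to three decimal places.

k* = 1.563

At the steady state, Δk = 0, so s·k^α = (n + g + δ)·k.
Rearranging, k^(1−α) = s / (n + g + δ).
k^0.5 = 0.19 / (0.020 + 0.029 + 0.103) = 0.19 / 0.152 = 1.2500
k* = 1.2500^(1/0.5) ≈ 1.5625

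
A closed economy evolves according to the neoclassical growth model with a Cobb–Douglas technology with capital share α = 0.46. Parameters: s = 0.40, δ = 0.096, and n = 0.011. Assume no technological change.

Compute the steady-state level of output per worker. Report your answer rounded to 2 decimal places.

In steady state, investment equals break-even investment: s·k^α = (n + δ)·k.
Dividing both sides by k: k^(1−α) = s / (n + δ).
k^0.54 = 0.40 / (0.011 + 0.096) = 0.40 / 0.107 = 3.7383
k* = 3.7383^(1/0.54) ≈ 11.4950
y* = (k*)^α = 11.4950^0.46 ≈ 3.0749

y* = 3.07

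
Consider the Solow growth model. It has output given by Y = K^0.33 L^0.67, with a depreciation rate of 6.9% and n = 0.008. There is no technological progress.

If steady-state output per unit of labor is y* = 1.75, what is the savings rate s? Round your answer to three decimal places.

s ≈ 0.240

Steady state requires s·f(k) = (n + δ)·k, i.e. s·k^α = (n + δ)·k.
Since y* = [s/(n + δ)]^(α/(1−α)), we have s/(n + δ) = (y*)^((1−α)/α) = 1.75^2.0303 = 3.1149.
Therefore s = 3.1149 × (n + δ) = 3.1149 × 0.077 = 0.2398.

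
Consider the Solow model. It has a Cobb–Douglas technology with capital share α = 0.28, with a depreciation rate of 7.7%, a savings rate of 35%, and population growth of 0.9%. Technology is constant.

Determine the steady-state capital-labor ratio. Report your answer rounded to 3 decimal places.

k* ≈ 7.025

At the steady state, Δk = 0, so s·k^α = (n + δ)·k.
Dividing both sides by k: k^(1−α) = s / (n + δ).
k^0.72 = 0.35 / (0.009 + 0.077) = 0.35 / 0.086 = 4.0698
k* = 4.0698^(1/0.72) ≈ 7.0247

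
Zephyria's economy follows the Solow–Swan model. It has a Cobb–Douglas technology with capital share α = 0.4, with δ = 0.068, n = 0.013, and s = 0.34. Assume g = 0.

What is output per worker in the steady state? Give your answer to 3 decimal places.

Steady state requires s·f(k) = (n + δ)·k, i.e. s·k^α = (n + δ)·k.
Dividing both sides by k: k^(1−α) = s / (n + δ).
k^0.6 = 0.34 / (0.013 + 0.068) = 0.34 / 0.081 = 4.1975
k* = 4.1975^(1/0.6) ≈ 10.9224
y* = (k*)^α = 10.9224^0.4 ≈ 2.6021

y* = 2.602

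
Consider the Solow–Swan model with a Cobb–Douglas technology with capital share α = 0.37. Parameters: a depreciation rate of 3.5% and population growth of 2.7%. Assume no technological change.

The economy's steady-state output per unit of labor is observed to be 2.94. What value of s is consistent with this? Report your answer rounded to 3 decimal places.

s ≈ 0.389

Steady state requires s·f(k) = (n + δ)·k, i.e. s·k^α = (n + δ)·k.
Since y* = [s/(n + δ)]^(α/(1−α)), we have s/(n + δ) = (y*)^((1−α)/α) = 2.94^1.7027 = 6.2727.
Therefore s = 6.2727 × (n + δ) = 6.2727 × 0.062 = 0.3889.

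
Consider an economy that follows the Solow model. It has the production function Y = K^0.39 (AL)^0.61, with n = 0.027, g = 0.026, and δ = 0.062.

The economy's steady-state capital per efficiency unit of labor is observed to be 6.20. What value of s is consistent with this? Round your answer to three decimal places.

In steady state, investment equals break-even investment: s·k^α = (n + g + δ)·k.
So s / (n + g + δ) = (k*)^(1−α) = 6.20^0.61 = 3.0434.
Therefore s = 3.0434 × (n + g + δ) = 3.0434 × 0.115 = 0.3500.

s ≈ 0.350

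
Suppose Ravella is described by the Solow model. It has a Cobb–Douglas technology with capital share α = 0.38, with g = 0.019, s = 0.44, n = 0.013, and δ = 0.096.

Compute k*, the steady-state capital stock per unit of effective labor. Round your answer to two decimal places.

k* = 7.33

At the steady state, Δk = 0, so s·k^α = (n + g + δ)·k.
Dividing both sides by k: k^(1−α) = s / (n + g + δ).
k^0.62 = 0.44 / (0.013 + 0.019 + 0.096) = 0.44 / 0.128 = 3.4375
k* = 3.4375^(1/0.62) ≈ 7.3267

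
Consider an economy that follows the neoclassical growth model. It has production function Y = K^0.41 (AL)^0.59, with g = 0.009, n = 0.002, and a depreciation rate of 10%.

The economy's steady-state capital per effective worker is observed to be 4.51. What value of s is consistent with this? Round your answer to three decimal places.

In steady state, investment equals break-even investment: s·k^α = (n + g + δ)·k.
So s / (n + g + δ) = (k*)^(1−α) = 4.51^0.59 = 2.4320.
Therefore s = 2.4320 × (n + g + δ) = 2.4320 × 0.111 = 0.2700.

s ≈ 0.270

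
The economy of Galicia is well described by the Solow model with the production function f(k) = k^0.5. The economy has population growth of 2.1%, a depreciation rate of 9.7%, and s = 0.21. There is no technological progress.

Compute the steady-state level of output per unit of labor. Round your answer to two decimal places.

y* ≈ 1.78

Steady state requires s·f(k) = (n + δ)·k, i.e. s·k^α = (n + δ)·k.
Rearranging, k^(1−α) = s / (n + δ).
k^0.5 = 0.21 / (0.021 + 0.097) = 0.21 / 0.118 = 1.7797
k* = 1.7797^(1/0.5) ≈ 3.1673
y* = (k*)^α = 3.1673^0.5 ≈ 1.7797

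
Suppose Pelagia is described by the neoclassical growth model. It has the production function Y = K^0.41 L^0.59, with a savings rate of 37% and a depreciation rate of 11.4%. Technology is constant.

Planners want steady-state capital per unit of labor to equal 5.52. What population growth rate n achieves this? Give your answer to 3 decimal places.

Steady state requires s·f(k) = (n + δ)·k, i.e. s·k^α = (n + δ)·k.
So s / (n + δ) = (k*)^(1−α) = 5.52^0.59 = 2.7400.
Therefore n + δ = s / 2.7400 = 0.37 / 2.7400 = 0.1350, so n = 0.1350 − 0.114 = 0.0210.

n ≈ 0.021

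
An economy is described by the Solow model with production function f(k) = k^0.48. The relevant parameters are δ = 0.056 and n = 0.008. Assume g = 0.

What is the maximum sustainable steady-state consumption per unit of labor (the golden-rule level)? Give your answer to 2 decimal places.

At the golden rule, f'(k) = n + δ, so α·k^(α−1) = n + δ and k_gold = (α/(n + δ))^(1/(1−α)).
k_gold = (0.48/0.064)^(1/0.52) = 7.5000^1.9231 ≈ 48.1760
c_gold = f(k_gold) − (n + δ)·k_gold = 6.4233 − 0.064×48.1760 ≈ 3.3400

c_gold ≈ 3.34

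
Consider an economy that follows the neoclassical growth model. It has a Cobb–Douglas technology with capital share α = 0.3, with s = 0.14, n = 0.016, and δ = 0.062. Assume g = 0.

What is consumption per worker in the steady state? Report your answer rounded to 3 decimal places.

In steady state, investment equals break-even investment: s·k^α = (n + δ)·k.
Dividing both sides by k: k^(1−α) = s / (n + δ).
k^0.7 = 0.14 / (0.016 + 0.062) = 0.14 / 0.078 = 1.7949
k* = 1.7949^(1/0.7) ≈ 2.3063
y* = (k*)^α = 2.3063^0.3 ≈ 1.2849
c* = (1 − s)·y* = (1 − 0.14) × 1.2849 ≈ 1.1050

c* = 1.105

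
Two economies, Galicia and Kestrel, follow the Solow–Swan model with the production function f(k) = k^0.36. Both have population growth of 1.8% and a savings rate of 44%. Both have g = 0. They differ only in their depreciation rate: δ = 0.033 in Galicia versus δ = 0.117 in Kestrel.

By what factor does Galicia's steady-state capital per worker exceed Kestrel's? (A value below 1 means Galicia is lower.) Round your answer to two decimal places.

k*_G / k*_K ≈ 4.58

Steady-state k* = [s/(n + δ)]^(1/(1−α)), so the ratio is [ (s_G/(n + δ)_G) / (s_K/(n + δ)_K) ]^1.5625.
s_G/(n + δ)_G = 0.44/0.051 = 8.6275; s_K/(n + δ)_K = 0.44/0.135 = 3.2593.
Ratio = (8.6275/3.2593)^1.5625 = 2.6470^1.5625 ≈ 4.5767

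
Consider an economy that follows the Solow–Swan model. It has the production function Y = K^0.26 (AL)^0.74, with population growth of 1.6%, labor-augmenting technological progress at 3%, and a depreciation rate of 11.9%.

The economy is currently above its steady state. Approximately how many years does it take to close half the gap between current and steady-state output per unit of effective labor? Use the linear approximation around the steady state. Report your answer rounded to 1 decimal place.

about 5.7 years

Near the steady state the convergence rate is λ = (1 − α)(n + g + δ).
λ = (1 − 0.26) × 0.165 = 0.74 × 0.165 = 0.1221
Half-life = ln 2 / λ = 0.6931 / 0.1221 ≈ 5.68 years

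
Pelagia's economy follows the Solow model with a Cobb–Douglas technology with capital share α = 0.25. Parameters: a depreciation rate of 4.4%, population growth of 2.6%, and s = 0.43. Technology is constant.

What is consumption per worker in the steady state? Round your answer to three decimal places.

In steady state, investment equals break-even investment: s·k^α = (n + δ)·k.
Dividing both sides by k: k^(1−α) = s / (n + δ).
k^0.75 = 0.43 / (0.026 + 0.044) = 0.43 / 0.070 = 6.1429
k* = 6.1429^(1/0.75) ≈ 11.2503
y* = (k*)^α = 11.2503^0.25 ≈ 1.8314
c* = (1 − s)·y* = (1 − 0.43) × 1.8314 ≈ 1.0439

c* = 1.044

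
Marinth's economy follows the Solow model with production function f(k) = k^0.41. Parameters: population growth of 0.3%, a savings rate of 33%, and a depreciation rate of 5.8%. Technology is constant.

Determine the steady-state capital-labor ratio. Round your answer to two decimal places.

k* ≈ 17.49

Steady state requires s·f(k) = (n + δ)·k, i.e. s·k^α = (n + δ)·k.
Dividing both sides by k: k^(1−α) = s / (n + δ).
k^0.59 = 0.33 / (0.003 + 0.058) = 0.33 / 0.061 = 5.4098
k* = 5.4098^(1/0.59) ≈ 17.4856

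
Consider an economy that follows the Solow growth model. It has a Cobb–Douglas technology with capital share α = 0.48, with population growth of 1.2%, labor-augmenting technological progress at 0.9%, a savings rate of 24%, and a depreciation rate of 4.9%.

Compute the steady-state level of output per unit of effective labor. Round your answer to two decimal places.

In steady state, investment equals break-even investment: s·k^α = (n + g + δ)·k.
Dividing both sides by k: k^(1−α) = s / (n + g + δ).
k^0.52 = 0.24 / (0.012 + 0.009 + 0.049) = 0.24 / 0.070 = 3.4286
k* = 3.4286^(1/0.52) ≈ 10.6923
y* = (k*)^α = 10.6923^0.48 ≈ 3.1186

y* = 3.12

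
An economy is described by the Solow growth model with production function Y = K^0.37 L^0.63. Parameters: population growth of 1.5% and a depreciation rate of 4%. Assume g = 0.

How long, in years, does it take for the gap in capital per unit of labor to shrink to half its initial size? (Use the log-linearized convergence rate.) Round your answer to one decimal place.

Near the steady state the convergence rate is λ = (1 − α)(n + δ).
λ = (1 − 0.37) × 0.055 = 0.63 × 0.055 = 0.03465
Half-life = ln 2 / λ = 0.6931 / 0.03465 ≈ 20.00 years

t_½ ≈ 20.0 years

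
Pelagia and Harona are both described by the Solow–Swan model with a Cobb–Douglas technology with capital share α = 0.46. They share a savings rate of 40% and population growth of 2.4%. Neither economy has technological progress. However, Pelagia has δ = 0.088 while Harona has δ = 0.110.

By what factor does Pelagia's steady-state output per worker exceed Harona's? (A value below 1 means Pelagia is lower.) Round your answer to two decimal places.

Steady-state y* = [s/(n + δ)]^(α/(1−α)), so the ratio is [ (s_P/(n + δ)_P) / (s_H/(n + δ)_H) ]^0.8519.
s_P/(n + δ)_P = 0.40/0.112 = 3.5714; s_H/(n + δ)_H = 0.40/0.134 = 2.9851.
Ratio = (3.5714/2.9851)^0.8519 = 1.1964^0.8519 ≈ 1.1650

y*_P / y*_H ≈ 1.17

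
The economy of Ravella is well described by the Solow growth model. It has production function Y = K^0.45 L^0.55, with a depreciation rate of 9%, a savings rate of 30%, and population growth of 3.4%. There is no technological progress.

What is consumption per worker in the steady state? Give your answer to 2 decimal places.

In steady state, investment equals break-even investment: s·k^α = (n + δ)·k.
Rearranging, k^(1−α) = s / (n + δ).
k^0.55 = 0.30 / (0.034 + 0.090) = 0.30 / 0.124 = 2.4194
k* = 2.4194^(1/0.55) ≈ 4.9848
y* = (k*)^α = 4.9848^0.45 ≈ 2.0604
c* = (1 − s)·y* = (1 − 0.30) × 2.0604 ≈ 1.4423

c* = 1.44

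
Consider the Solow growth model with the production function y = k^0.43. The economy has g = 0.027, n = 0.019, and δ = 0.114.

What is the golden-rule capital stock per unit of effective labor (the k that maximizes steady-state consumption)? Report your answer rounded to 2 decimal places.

The golden rule sets f'(k) = n + g + δ, i.e. α·k^(α−1) = n + g + δ.
So k^(1−α) = α / (n + g + δ) = 0.43 / 0.160 = 2.6875.
k_gold = 2.6875^(1/0.57) ≈ 5.6656

k_gold ≈ 5.67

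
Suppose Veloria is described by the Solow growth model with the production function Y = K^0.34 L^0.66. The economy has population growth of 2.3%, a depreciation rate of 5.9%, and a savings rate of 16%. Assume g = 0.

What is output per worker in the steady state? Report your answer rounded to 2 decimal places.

y* = 1.41

In steady state, investment equals break-even investment: s·k^α = (n + δ)·k.
Dividing both sides by k: k^(1−α) = s / (n + δ).
k^0.66 = 0.16 / (0.023 + 0.059) = 0.16 / 0.082 = 1.9512
k* = 1.9512^(1/0.66) ≈ 2.7533
y* = (k*)^α = 2.7533^0.34 ≈ 1.4111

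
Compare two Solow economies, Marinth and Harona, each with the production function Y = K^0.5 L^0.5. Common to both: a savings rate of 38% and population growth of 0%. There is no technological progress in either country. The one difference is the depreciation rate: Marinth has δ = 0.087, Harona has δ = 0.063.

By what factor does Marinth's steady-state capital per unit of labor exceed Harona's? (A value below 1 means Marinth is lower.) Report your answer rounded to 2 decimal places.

Steady-state k* = [s/(n + δ)]^(1/(1−α)), so the ratio is [ (s_M/(n + δ)_M) / (s_H/(n + δ)_H) ]^2.
s_M/(n + δ)_M = 0.38/0.087 = 4.3678; s_H/(n + δ)_H = 0.38/0.063 = 6.0317.
Ratio = (4.3678/6.0317)^2 = 0.7241^2 ≈ 0.5243

k*_M / k*_H ≈ 0.52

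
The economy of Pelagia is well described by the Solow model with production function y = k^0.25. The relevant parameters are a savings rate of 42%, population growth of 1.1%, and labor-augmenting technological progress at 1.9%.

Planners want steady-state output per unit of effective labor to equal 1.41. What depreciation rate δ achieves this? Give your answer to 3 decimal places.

δ ≈ 0.120

Steady state requires s·f(k) = (n + g + δ)·k, i.e. s·k^α = (n + g + δ)·k.
Since y* = [s/(n + g + δ)]^(α/(1−α)), we have s/(n + g + δ) = (y*)^((1−α)/α) = 1.41^3 = 2.8032.
Therefore n + g + δ = s / 2.8032 = 0.42 / 2.8032 = 0.1498, so δ = 0.1498 − 0.030 = 0.1198.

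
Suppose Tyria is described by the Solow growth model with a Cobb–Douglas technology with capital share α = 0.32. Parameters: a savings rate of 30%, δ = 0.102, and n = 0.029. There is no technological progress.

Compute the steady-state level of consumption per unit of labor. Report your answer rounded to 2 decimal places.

c* = 1.03

Steady state requires s·f(k) = (n + δ)·k, i.e. s·k^α = (n + δ)·k.
Rearranging, k^(1−α) = s / (n + δ).
k^0.68 = 0.30 / (0.029 + 0.102) = 0.30 / 0.131 = 2.2901
k* = 2.2901^(1/0.68) ≈ 3.3822
y* = (k*)^α = 3.3822^0.32 ≈ 1.4769
c* = (1 − s)·y* = (1 − 0.30) × 1.4769 ≈ 1.0338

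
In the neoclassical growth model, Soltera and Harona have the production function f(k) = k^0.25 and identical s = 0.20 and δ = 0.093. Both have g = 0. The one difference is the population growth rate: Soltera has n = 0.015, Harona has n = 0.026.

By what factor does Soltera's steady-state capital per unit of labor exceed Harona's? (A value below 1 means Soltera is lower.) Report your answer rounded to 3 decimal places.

Steady-state k* = [s/(n + δ)]^(1/(1−α)), so the ratio is [ (s_S/(n + δ)_S) / (s_H/(n + δ)_H) ]^1.3333.
s_S/(n + δ)_S = 0.20/0.108 = 1.8519; s_H/(n + δ)_H = 0.20/0.119 = 1.6807.
Ratio = (1.8519/1.6807)^1.3333 = 1.1019^1.3333 ≈ 1.1381

k*_S / k*_H ≈ 1.138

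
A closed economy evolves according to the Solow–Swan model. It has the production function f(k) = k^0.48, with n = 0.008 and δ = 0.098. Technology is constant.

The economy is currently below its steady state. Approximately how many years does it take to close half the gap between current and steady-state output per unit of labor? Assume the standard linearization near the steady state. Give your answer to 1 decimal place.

Near the steady state the convergence rate is λ = (1 − α)(n + δ).
λ = (1 − 0.48) × 0.106 = 0.52 × 0.106 = 0.05512
Half-life = ln 2 / λ = 0.6931 / 0.05512 ≈ 12.57 years

t_½ ≈ 12.6 years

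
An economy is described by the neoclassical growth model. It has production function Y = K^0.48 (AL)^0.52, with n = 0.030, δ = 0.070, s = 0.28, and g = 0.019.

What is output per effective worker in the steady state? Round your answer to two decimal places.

y* ≈ 2.20

At the steady state, Δk = 0, so s·k^α = (n + g + δ)·k.
Dividing both sides by k: k^(1−α) = s / (n + g + δ).
k^0.52 = 0.28 / (0.030 + 0.019 + 0.070) = 0.28 / 0.119 = 2.3529
k* = 2.3529^(1/0.52) ≈ 5.1835
y* = (k*)^α = 5.1835^0.48 ≈ 2.2030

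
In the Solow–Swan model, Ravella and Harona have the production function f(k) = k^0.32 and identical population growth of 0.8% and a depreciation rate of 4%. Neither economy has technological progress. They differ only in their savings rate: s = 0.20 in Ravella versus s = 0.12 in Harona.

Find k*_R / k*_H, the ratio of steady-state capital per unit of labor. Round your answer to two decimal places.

ratio ≈ 2.12

Steady-state k* = [s/(n + δ)]^(1/(1−α)), so the ratio is [ (s_R/(n + δ)_R) / (s_H/(n + δ)_H) ]^1.4706.
s_R/(n + δ)_R = 0.20/0.048 = 4.1667; s_H/(n + δ)_H = 0.12/0.048 = 2.5000.
Ratio = (4.1667/2.5000)^1.4706 = 1.6667^1.4706 ≈ 2.1196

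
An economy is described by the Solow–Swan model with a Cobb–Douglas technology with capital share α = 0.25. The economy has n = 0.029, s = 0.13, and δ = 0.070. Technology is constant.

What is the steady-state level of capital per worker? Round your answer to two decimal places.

k* = 1.44

In steady state, investment equals break-even investment: s·k^α = (n + δ)·k.
Dividing both sides by k: k^(1−α) = s / (n + δ).
k^0.75 = 0.13 / (0.029 + 0.070) = 0.13 / 0.099 = 1.3131
k* = 1.3131^(1/0.75) ≈ 1.4379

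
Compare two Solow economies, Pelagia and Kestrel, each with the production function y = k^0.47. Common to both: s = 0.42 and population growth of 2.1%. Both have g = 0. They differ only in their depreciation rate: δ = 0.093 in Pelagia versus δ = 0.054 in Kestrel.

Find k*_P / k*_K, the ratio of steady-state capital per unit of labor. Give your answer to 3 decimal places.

Steady-state k* = [s/(n + δ)]^(1/(1−α)), so the ratio is [ (s_P/(n + δ)_P) / (s_K/(n + δ)_K) ]^1.8868.
s_P/(n + δ)_P = 0.42/0.114 = 3.6842; s_K/(n + δ)_K = 0.42/0.075 = 5.6000.
Ratio = (3.6842/5.6000)^1.8868 = 0.6579^1.8868 ≈ 0.4538

ratio ≈ 0.454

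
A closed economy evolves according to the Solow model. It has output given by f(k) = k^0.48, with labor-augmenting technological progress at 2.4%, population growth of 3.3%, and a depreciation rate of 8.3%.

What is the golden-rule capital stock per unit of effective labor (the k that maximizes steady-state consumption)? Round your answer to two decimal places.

k_gold ≈ 10.69

The golden rule sets f'(k) = n + g + δ, i.e. α·k^(α−1) = n + g + δ.
So k^(1−α) = α / (n + g + δ) = 0.48 / 0.140 = 3.4286.
k_gold = 3.4286^(1/0.52) ≈ 10.6923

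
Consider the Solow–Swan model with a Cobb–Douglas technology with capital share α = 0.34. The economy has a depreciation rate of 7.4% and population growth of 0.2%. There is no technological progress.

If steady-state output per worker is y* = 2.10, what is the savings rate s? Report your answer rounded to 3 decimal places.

s ≈ 0.321

Steady state requires s·f(k) = (n + δ)·k, i.e. s·k^α = (n + δ)·k.
Since y* = [s/(n + δ)]^(α/(1−α)), we have s/(n + δ) = (y*)^((1−α)/α) = 2.10^1.9412 = 4.2217.
Therefore s = 4.2217 × (n + δ) = 4.2217 × 0.076 = 0.3208.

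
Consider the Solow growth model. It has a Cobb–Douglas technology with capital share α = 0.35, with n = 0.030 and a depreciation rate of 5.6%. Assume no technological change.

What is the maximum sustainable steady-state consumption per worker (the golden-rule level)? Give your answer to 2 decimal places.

At the golden rule, f'(k) = n + δ, so α·k^(α−1) = n + δ and k_gold = (α/(n + δ))^(1/(1−α)).
k_gold = (0.35/0.086)^(1/0.65) = 4.0698^1.5385 ≈ 8.6662
c_gold = f(k_gold) − (n + δ)·k_gold = 2.1293 − 0.086×8.6662 ≈ 1.3840

c_gold ≈ 1.38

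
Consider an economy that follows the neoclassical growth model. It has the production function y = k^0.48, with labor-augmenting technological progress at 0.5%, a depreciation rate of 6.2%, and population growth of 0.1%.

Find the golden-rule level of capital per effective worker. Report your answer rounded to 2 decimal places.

k_gold ≈ 42.87

The golden rule sets f'(k) = n + g + δ, i.e. α·k^(α−1) = n + g + δ.
So k^(1−α) = α / (n + g + δ) = 0.48 / 0.068 = 7.0588.
k_gold = 7.0588^(1/0.52) ≈ 42.8721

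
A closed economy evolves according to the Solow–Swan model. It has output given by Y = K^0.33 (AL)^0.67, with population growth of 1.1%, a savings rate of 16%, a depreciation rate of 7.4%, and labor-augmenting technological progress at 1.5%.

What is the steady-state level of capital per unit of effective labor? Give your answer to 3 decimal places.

k* ≈ 2.017

In steady state, investment equals break-even investment: s·k^α = (n + g + δ)·k.
Rearranging, k^(1−α) = s / (n + g + δ).
k^0.67 = 0.16 / (0.011 + 0.015 + 0.074) = 0.16 / 0.100 = 1.6000
k* = 1.6000^(1/0.67) ≈ 2.0168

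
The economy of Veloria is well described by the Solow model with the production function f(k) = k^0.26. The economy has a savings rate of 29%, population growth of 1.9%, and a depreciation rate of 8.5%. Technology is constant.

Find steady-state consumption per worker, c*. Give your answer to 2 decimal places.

In steady state, investment equals break-even investment: s·k^α = (n + δ)·k.
Dividing both sides by k: k^(1−α) = s / (n + δ).
k^0.74 = 0.29 / (0.019 + 0.085) = 0.29 / 0.104 = 2.7885
k* = 2.7885^(1/0.74) ≈ 3.9981
y* = (k*)^α = 3.9981^0.26 ≈ 1.4338
c* = (1 − s)·y* = (1 − 0.29) × 1.4338 ≈ 1.0180

c* ≈ 1.02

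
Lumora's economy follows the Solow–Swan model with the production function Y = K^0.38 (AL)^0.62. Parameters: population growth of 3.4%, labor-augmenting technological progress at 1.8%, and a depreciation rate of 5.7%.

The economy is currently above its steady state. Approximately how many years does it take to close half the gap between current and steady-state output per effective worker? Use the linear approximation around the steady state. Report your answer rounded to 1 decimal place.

Near the steady state the convergence rate is λ = (1 − α)(n + g + δ).
λ = (1 − 0.38) × 0.109 = 0.62 × 0.109 = 0.06758
Half-life = ln 2 / λ = 0.6931 / 0.06758 ≈ 10.26 years

about 10.3 years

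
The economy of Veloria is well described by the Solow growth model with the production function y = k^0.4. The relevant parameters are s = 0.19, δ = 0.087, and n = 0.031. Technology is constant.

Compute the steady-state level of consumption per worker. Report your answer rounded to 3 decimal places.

c* = 1.113

At the steady state, Δk = 0, so s·k^α = (n + δ)·k.
Rearranging, k^(1−α) = s / (n + δ).
k^0.6 = 0.19 / (0.031 + 0.087) = 0.19 / 0.118 = 1.6102
k* = 1.6102^(1/0.6) ≈ 2.2121
y* = (k*)^α = 2.2121^0.4 ≈ 1.3738
c* = (1 − s)·y* = (1 − 0.19) × 1.3738 ≈ 1.1128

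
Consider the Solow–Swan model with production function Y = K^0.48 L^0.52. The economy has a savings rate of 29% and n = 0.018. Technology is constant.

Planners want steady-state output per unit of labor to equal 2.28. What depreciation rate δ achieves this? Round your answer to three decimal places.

δ ≈ 0.101

Steady state requires s·f(k) = (n + δ)·k, i.e. s·k^α = (n + δ)·k.
Since y* = [s/(n + δ)]^(α/(1−α)), we have s/(n + δ) = (y*)^((1−α)/α) = 2.28^1.0833 = 2.4420.
Therefore n + δ = s / 2.4420 = 0.29 / 2.4420 = 0.1188, so δ = 0.1188 − 0.018 = 0.1008.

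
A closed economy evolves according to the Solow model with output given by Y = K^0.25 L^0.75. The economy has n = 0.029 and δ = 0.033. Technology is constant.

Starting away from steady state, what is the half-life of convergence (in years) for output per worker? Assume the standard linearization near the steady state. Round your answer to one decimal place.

Near the steady state the convergence rate is λ = (1 − α)(n + δ).
λ = (1 − 0.25) × 0.062 = 0.75 × 0.062 = 0.0465
Half-life = ln 2 / λ = 0.6931 / 0.0465 ≈ 14.91 years

t_½ ≈ 14.9 years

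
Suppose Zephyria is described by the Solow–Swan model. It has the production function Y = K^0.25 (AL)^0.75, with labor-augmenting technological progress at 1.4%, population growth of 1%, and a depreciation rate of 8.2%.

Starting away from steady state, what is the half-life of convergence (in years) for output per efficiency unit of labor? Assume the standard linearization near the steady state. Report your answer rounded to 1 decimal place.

Near the steady state the convergence rate is λ = (1 − α)(n + g + δ).
λ = (1 − 0.25) × 0.106 = 0.75 × 0.106 = 0.0795
Half-life = ln 2 / λ = 0.6931 / 0.0795 ≈ 8.72 years

half-life ≈ 8.7 years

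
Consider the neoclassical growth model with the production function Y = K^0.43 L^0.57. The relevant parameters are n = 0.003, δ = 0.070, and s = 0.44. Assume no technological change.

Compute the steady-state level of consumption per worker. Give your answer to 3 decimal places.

Steady state requires s·f(k) = (n + δ)·k, i.e. s·k^α = (n + δ)·k.
Rearranging, k^(1−α) = s / (n + δ).
k^0.57 = 0.44 / (0.003 + 0.070) = 0.44 / 0.073 = 6.0274
k* = 6.0274^(1/0.57) ≈ 23.3695
y* = (k*)^α = 23.3695^0.43 ≈ 3.8772
c* = (1 − s)·y* = (1 − 0.44) × 3.8772 ≈ 2.1712

c* = 2.171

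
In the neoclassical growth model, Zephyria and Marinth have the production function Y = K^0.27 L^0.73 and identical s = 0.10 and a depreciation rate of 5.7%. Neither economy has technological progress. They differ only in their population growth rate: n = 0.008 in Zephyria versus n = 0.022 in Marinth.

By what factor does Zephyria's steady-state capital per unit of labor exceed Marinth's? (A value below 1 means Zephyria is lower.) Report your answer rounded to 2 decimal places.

Steady-state k* = [s/(n + δ)]^(1/(1−α)), so the ratio is [ (s_Z/(n + δ)_Z) / (s_M/(n + δ)_M) ]^1.3699.
s_Z/(n + δ)_Z = 0.10/0.065 = 1.5385; s_M/(n + δ)_M = 0.10/0.079 = 1.2658.
Ratio = (1.5385/1.2658)^1.3699 = 1.2154^1.3699 ≈ 1.3063

k*_Z / k*_M ≈ 1.31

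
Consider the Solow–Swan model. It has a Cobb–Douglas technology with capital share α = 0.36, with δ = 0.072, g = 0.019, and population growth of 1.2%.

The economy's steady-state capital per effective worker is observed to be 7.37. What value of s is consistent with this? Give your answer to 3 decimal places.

Steady state requires s·f(k) = (n + g + δ)·k, i.e. s·k^α = (n + g + δ)·k.
So s / (n + g + δ) = (k*)^(1−α) = 7.37^0.64 = 3.5907.
Therefore s = 3.5907 × (n + g + δ) = 3.5907 × 0.103 = 0.3698.

s ≈ 0.370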